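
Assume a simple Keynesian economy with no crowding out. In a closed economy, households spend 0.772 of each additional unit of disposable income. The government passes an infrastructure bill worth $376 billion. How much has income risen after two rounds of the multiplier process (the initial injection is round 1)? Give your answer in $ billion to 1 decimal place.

Round 1 adds ΔG = $376 billion; each later round is MPC = 0.772 times the previous.
After 2 rounds: 376 + 290.272 = ΔG·(1 − c^2)/(1 − c) = 376 × (1 − 0.595984)/0.228 ≈ $666.3 billion.

$666.3 billion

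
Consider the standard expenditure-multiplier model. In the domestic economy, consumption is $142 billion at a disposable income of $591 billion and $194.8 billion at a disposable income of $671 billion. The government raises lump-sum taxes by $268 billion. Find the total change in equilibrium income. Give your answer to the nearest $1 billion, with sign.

MPC = ΔC/ΔYd = (194.8 − 142)/(671 − 591) = 52.8/80 = 0.66.
A lump-sum tax change of +$268 billion shifts disposable income by −$268 billion; first-round consumption changes by −c × ΔT = −0.66 × (+$268 billion) = −$176.88 billion.
Expenditure multiplier = 1/(1 − MPC) = 1/(1 − 0.66) = 1/0.34 ≈ 2.941.
The tax multiplier is −c × k ≈ −1.941, so ΔY = k × (−c·ΔT) = (−$176.88 billion) / 0.34 ≈ −$520 billion.

−$520 billion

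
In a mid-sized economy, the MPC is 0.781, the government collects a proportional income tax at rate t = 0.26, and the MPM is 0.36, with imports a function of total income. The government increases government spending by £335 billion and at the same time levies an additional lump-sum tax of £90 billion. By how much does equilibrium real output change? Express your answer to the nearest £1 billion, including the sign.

+£338 billion

Expenditure multiplier = 1/(1 − c(1−t) + m) = 1/(1 − 0.781×0.74 + 0.36) = 1/0.78206 ≈ 1.279.
ΔG contributes k·ΔG = (+£335 billion) / 0.78206 ≈ +£428.4 billion.
ΔT of +£90 billion changes first-round spending by −c·ΔT = −£70.29 billion, contributing k·(−c·ΔT) = (−£70.29 billion) / 0.78206 ≈ −£89.9 billion.
Net ΔY = k(ΔG − c·ΔT) = (+£264.71 billion) / 0.78206 ≈ +£338 billion.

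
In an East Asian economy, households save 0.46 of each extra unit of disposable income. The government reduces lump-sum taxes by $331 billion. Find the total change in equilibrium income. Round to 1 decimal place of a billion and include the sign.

+$388.6 billion

MPC = 1 − MPS = 1 − 0.46 = 0.54.
A lump-sum tax change of −$331 billion shifts disposable income by +$331 billion; first-round consumption changes by −c × ΔT = −0.54 × (−$331 billion) = +$178.74 billion.
Expenditure multiplier = 1/(1 − MPC) = 1/(1 − 0.54) = 1/0.46 ≈ 2.174.
The tax multiplier is −c × k ≈ −1.174, so ΔY = k × (−c·ΔT) = (+$178.74 billion) / 0.46 ≈ +$388.6 billion.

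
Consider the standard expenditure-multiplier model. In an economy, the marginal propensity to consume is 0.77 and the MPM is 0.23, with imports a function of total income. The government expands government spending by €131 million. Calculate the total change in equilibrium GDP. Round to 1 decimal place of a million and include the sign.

+€284.8 million

Expenditure multiplier = 1/(1 − c + m) = 1/(1 − 0.77 + 0.23) = 1/0.46 ≈ 2.174.
ΔY = k × ΔG = (+€131 million) / 0.46 ≈ +€284.8 million.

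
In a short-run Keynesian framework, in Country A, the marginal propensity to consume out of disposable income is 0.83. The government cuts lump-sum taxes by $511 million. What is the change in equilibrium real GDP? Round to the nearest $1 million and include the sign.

+$2,495 million

A lump-sum tax change of −$511 million shifts disposable income by +$511 million; first-round consumption changes by −c × ΔT = −0.83 × (−$511 million) = +$424.13 million.
Expenditure multiplier = 1/(1 − MPC) = 1/(1 − 0.83) = 1/0.17 ≈ 5.882.
The tax multiplier is −c × k ≈ −4.882, so ΔY = k × (−c·ΔT) = (+$424.13 million) / 0.17 ≈ +$2,495 million.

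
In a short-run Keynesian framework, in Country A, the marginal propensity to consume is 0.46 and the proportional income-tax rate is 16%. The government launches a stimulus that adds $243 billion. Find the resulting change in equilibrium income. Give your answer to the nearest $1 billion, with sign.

Spending multiplier = 1/(1 − c(1−t)) = 1/(1 − 0.46×0.84) = 1/0.6136 ≈ 1.63.
ΔY = k × ΔG = (+$243 billion) / 0.6136 ≈ +$396 billion.

+$396 billion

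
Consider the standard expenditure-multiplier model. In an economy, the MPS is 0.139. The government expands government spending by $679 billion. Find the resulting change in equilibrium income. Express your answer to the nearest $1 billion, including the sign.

MPC = 1 − MPS = 1 − 0.139 = 0.861.
Spending multiplier = 1/(1 − MPC) = 1/(1 − 0.861) = 1/0.139 ≈ 7.194.
ΔY = k × ΔG = (+$679 billion) / 0.139 ≈ +$4,885 billion.

+$4,885 billion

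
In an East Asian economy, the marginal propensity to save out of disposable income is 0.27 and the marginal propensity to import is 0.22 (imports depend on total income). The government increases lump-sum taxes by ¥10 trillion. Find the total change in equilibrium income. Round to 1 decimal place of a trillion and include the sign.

−¥14.9 trillion

MPC = 1 − MPS = 1 − 0.27 = 0.73.
A lump-sum tax change of +¥10 trillion shifts disposable income by −¥10 trillion; first-round consumption changes by −c × ΔT = −0.73 × (+¥10 trillion) = −¥7.3 trillion.
Expenditure multiplier = 1/(1 − c + m) = 1/(1 − 0.73 + 0.22) = 1/0.49 ≈ 2.041.
The tax multiplier is −c × k ≈ −1.49, so ΔY = k × (−c·ΔT) = (−¥7.3 trillion) / 0.49 ≈ −¥14.9 trillion.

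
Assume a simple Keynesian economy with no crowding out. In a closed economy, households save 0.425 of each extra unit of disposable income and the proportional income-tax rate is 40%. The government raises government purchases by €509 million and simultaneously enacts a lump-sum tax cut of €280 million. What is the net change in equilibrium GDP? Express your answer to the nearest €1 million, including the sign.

MPC = 1 − MPS = 1 − 0.425 = 0.575.
Expenditure multiplier = 1/(1 − c(1−t)) = 1/(1 − 0.575×0.6) = 1/0.655 ≈ 1.527.
ΔG contributes k·ΔG = (+€509 million) / 0.655 ≈ +€777.1 million.
ΔT of −€280 million changes first-round spending by −c·ΔT = +€161 million, contributing k·(−c·ΔT) = (+€161 million) / 0.655 ≈ +€245.8 million.
Net ΔY = k(ΔG − c·ΔT) = (+€670 million) / 0.655 ≈ +€1,023 million.

+€1,023 million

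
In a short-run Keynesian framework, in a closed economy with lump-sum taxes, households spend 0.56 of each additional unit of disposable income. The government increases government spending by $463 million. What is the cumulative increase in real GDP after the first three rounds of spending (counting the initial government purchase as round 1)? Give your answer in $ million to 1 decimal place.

$867.5 million

Round 1 adds ΔG = $463 million; each later round is MPC = 0.56 times the previous.
After 3 rounds: 463 + 259.28 + 145.1968 = ΔG·(1 − c^3)/(1 − c) = 463 × (1 − 0.175616)/0.44 ≈ $867.5 million.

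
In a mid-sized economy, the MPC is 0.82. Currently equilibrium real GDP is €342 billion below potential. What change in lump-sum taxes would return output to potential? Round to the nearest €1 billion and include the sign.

−€75 billion

Spending multiplier = 1/(1 − MPC) = 1/(1 − 0.82) = 1/0.18 ≈ 5.556.
Tax multiplier = −c·k = −0.82/0.18 ≈ −4.556. Need ΔY = +€342 billion, so ΔT = ΔY/(−c·k) = −(+€342 billion) × 0.18 / 0.82 ≈ −€75 billion.
The government should cut lump-sum taxes by €75 billion.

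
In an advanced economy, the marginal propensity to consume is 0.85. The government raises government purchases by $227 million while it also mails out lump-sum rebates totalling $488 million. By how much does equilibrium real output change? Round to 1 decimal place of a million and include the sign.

+$4,278.7 million

Expenditure multiplier = 1/(1 − MPC) = 1/(1 − 0.85) = 1/0.15 ≈ 6.667.
ΔG contributes k·ΔG = (+$227 million) / 0.15 ≈ +$1,513.3 million.
ΔT of −$488 million changes first-round spending by −c·ΔT = +$414.8 million, contributing k·(−c·ΔT) = (+$414.8 million) / 0.15 ≈ +$2,765.3 million.
Net ΔY = k(ΔG − c·ΔT) = (+$641.8 million) / 0.15 ≈ +$4,278.7 million.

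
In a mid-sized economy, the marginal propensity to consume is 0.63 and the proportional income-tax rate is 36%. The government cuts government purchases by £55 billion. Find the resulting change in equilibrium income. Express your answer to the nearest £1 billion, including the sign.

−£92 billion

Government-spending multiplier = 1/(1 − c(1−t)) = 1/(1 − 0.63×0.64) = 1/0.5968 ≈ 1.676.
ΔY = k × ΔG = (−£55 billion) / 0.5968 ≈ −£92 billion.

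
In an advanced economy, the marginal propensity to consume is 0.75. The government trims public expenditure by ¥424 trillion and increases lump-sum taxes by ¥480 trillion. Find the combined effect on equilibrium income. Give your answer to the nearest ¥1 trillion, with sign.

−¥3,136 trillion

Expenditure multiplier = 1/(1 − MPC) = 1/(1 − 0.75) = 1/0.25 = 4.
ΔG contributes k·ΔG = (−¥424 trillion) / 0.25 = −¥1,696 trillion.
ΔT of +¥480 trillion changes first-round spending by −c·ΔT = −¥360 trillion, contributing k·(−c·ΔT) = (−¥360 trillion) / 0.25 = −¥1,440 trillion.
Net ΔY = k(ΔG − c·ΔT) = (−¥784 trillion) / 0.25 = −¥3,136 trillion.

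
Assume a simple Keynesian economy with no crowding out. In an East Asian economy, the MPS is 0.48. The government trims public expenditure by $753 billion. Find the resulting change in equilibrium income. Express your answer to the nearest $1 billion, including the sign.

−$1,569 billion

MPC = 1 − MPS = 1 − 0.48 = 0.52.
Expenditure multiplier = 1/(1 − MPC) = 1/(1 − 0.52) = 1/0.48 ≈ 2.083.
ΔY = k × ΔG = (−$753 billion) / 0.48 ≈ −$1,569 billion.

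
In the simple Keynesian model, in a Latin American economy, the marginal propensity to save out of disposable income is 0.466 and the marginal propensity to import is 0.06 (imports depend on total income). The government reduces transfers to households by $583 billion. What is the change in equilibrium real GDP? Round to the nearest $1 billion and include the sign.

−$592 billion

MPC = 1 − MPS = 1 − 0.466 = 0.534.
The transfer change shifts disposable income by −$583 billion, so first-round consumption changes by c·ΔTR = 0.534 × (−$583 billion) = −$311.322 billion.
Expenditure multiplier = 1/(1 − c + m) = 1/(1 − 0.534 + 0.06) = 1/0.526 ≈ 1.901.
The transfer multiplier is c × k ≈ 1.015, so ΔY = k × (c·ΔTR) = (−$311.322 billion) / 0.526 ≈ −$592 billion.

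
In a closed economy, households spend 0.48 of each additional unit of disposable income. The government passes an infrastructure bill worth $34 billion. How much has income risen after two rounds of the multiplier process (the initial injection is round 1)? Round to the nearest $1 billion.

$50 billion

Round 1 adds ΔG = $34 billion; each later round is MPC = 0.48 times the previous.
After 2 rounds: 34 + 16.32 = ΔG·(1 − c^2)/(1 − c) = 34 × (1 − 0.2304)/0.52 ≈ $50 billion.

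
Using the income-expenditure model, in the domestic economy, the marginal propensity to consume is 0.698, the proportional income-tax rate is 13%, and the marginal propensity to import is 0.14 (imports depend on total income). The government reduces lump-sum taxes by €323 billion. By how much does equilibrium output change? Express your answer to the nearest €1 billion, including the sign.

A lump-sum tax change of −€323 billion shifts disposable income by +€323 billion; first-round consumption changes by −c × ΔT = −0.698 × (−€323 billion) = +€225.454 billion.
Expenditure multiplier = 1/(1 − c(1−t) + m) = 1/(1 − 0.698×0.87 + 0.14) = 1/0.53274 ≈ 1.877.
The tax multiplier is −c × k ≈ −1.31, so ΔY = k × (−c·ΔT) = (+€225.454 billion) / 0.53274 ≈ +€423 billion.

+€423 billion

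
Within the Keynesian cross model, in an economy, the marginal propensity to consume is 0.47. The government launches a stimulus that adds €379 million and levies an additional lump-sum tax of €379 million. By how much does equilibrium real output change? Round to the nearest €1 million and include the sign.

Expenditure multiplier = 1/(1 − MPC) = 1/(1 − 0.47) = 1/0.53 ≈ 1.887.
ΔG contributes k·ΔG = (+€379 million) / 0.53 ≈ +€715.1 million.
ΔT of +€379 million changes first-round spending by −c·ΔT = −€178.13 million, contributing k·(−c·ΔT) = (−€178.13 million) / 0.53 ≈ −€336.1 million.
With ΔG = ΔT and no other leakages, the balanced-budget multiplier is 1, so ΔY = ΔG = +€379 million.

+€379 million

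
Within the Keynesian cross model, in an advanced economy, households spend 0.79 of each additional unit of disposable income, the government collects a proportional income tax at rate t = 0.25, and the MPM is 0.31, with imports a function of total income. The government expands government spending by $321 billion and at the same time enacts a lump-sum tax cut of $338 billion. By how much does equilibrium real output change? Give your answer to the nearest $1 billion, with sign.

+$820 billion

Expenditure multiplier = 1/(1 − c(1−t) + m) = 1/(1 − 0.79×0.75 + 0.31) = 1/0.7175 ≈ 1.394.
ΔG contributes k·ΔG = (+$321 billion) / 0.7175 ≈ +$447.4 billion.
ΔT of −$338 billion changes first-round spending by −c·ΔT = +$267.02 billion, contributing k·(−c·ΔT) = (+$267.02 billion) / 0.7175 ≈ +$372.2 billion.
Net ΔY = k(ΔG − c·ΔT) = (+$588.02 billion) / 0.7175 ≈ +$820 billion.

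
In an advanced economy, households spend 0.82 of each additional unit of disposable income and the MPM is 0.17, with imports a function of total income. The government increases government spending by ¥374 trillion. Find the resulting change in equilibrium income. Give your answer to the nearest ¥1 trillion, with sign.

+¥1,069 trillion

Spending multiplier = 1/(1 − c + m) = 1/(1 − 0.82 + 0.17) = 1/0.35 ≈ 2.857.
ΔY = k × ΔG = (+¥374 trillion) / 0.35 ≈ +¥1,069 trillion.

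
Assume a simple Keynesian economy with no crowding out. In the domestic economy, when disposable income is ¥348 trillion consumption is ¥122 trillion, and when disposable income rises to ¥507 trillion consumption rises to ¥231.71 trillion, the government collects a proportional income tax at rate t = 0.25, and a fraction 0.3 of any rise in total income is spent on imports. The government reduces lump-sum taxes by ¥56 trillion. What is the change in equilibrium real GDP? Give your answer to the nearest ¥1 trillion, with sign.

MPC = ΔC/ΔYd = (231.71 − 122)/(507 − 348) = 109.71/159 = 0.69.
A lump-sum tax change of −¥56 trillion shifts disposable income by +¥56 trillion; first-round consumption changes by −c × ΔT = −0.69 × (−¥56 trillion) = +¥38.64 trillion.
Expenditure multiplier = 1/(1 − c(1−t) + m) = 1/(1 − 0.69×0.75 + 0.3) = 1/0.7825 ≈ 1.278.
The tax multiplier is −c × k ≈ −0.882, so ΔY = k × (−c·ΔT) = (+¥38.64 trillion) / 0.7825 ≈ +¥49 trillion.

+¥49 trillion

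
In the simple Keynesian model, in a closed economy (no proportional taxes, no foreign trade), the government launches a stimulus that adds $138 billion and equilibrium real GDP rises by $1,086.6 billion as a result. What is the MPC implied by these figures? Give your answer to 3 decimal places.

Implied spending multiplier k = ΔY/ΔG = 1,086.6/138 ≈ 7.8739.
Since k = 1/(1 − MPC), MPC = 1 − 1/k = 1 − ΔG/ΔY = 1 − 138/1,086.6 ≈ 0.873.

0.873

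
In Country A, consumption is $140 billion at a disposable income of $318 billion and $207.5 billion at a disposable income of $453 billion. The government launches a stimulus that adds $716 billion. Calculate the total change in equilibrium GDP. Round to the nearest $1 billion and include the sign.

MPC = ΔC/ΔYd = (207.5 − 140)/(453 − 318) = 67.5/135 = 0.5.
Government-spending multiplier = 1/(1 − MPC) = 1/(1 − 0.5) = 1/0.5 = 2.
ΔY = k × ΔG = (+$716 billion) / 0.5 = +$1,432 billion.

+$1,432 billion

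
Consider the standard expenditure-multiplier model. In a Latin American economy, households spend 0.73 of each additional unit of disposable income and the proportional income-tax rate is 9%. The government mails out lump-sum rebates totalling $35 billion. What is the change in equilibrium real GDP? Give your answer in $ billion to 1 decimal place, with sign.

A lump-sum tax change of −$35 billion shifts disposable income by +$35 billion; first-round consumption changes by −c × ΔT = −0.73 × (−$35 billion) = +$25.55 billion.
Expenditure multiplier = 1/(1 − c(1−t)) = 1/(1 − 0.73×0.91) = 1/0.3357 ≈ 2.979.
The tax multiplier is −c × k ≈ −2.175, so ΔY = k × (−c·ΔT) = (+$25.55 billion) / 0.3357 ≈ +$76.1 billion.

+$76.1 billion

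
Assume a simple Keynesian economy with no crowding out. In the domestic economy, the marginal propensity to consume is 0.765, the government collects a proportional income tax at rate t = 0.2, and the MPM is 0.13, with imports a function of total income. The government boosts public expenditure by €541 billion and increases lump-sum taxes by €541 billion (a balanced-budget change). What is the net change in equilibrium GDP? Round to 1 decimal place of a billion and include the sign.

Expenditure multiplier = 1/(1 − c(1−t) + m) = 1/(1 − 0.765×0.8 + 0.13) = 1/0.518 ≈ 1.931.
ΔG contributes k·ΔG = (+€541 billion) / 0.518 ≈ +€1,044.4 billion.
ΔT of +€541 billion changes first-round spending by −c·ΔT = −€413.865 billion, contributing k·(−c·ΔT) = (−€413.865 billion) / 0.518 ≈ −€799 billion.
Net ΔY = k(ΔG − c·ΔT) = (+€127.135 billion) / 0.518 ≈ +€245.4 billion.

+€245.4 billion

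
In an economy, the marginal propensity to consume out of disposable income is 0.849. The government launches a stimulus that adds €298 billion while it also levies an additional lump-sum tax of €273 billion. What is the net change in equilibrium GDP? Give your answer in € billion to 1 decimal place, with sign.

+€438.6 billion

Expenditure multiplier = 1/(1 − MPC) = 1/(1 − 0.849) = 1/0.151 ≈ 6.623.
ΔG contributes k·ΔG = (+€298 billion) / 0.151 ≈ +€1,973.5 billion.
ΔT of +€273 billion changes first-round spending by −c·ΔT = −€231.777 billion, contributing k·(−c·ΔT) = (−€231.777 billion) / 0.151 ≈ −€1,534.9 billion.
Net ΔY = k(ΔG − c·ΔT) = (+€66.223 billion) / 0.151 ≈ +€438.6 billion.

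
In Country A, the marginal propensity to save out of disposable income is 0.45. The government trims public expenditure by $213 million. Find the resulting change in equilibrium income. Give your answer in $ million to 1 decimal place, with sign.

MPC = 1 − MPS = 1 − 0.45 = 0.55.
Spending multiplier = 1/(1 − MPC) = 1/(1 − 0.55) = 1/0.45 ≈ 2.222.
ΔY = k × ΔG = (−$213 million) / 0.45 ≈ −$473.3 million.

−$473.3 million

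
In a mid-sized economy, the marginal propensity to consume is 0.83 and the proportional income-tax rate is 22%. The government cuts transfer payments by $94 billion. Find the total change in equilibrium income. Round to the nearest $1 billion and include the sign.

The transfer change shifts disposable income by −$94 billion, so first-round consumption changes by c·ΔTR = 0.83 × (−$94 billion) = −$78.02 billion.
Expenditure multiplier = 1/(1 − c(1−t)) = 1/(1 − 0.83×0.78) = 1/0.3526 ≈ 2.836.
The transfer multiplier is c × k ≈ 2.354, so ΔY = k × (c·ΔTR) = (−$78.02 billion) / 0.3526 ≈ −$221 billion.

−$221 billion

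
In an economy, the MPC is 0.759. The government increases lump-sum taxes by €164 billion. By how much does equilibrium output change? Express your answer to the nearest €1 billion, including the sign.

−€516 billion

A lump-sum tax change of +€164 billion shifts disposable income by −€164 billion; first-round consumption changes by −c × ΔT = −0.759 × (+€164 billion) = −€124.476 billion.
Expenditure multiplier = 1/(1 − MPC) = 1/(1 − 0.759) = 1/0.241 ≈ 4.149.
The tax multiplier is −c × k ≈ −3.149, so ΔY = k × (−c·ΔT) = (−€124.476 billion) / 0.241 ≈ −€516 billion.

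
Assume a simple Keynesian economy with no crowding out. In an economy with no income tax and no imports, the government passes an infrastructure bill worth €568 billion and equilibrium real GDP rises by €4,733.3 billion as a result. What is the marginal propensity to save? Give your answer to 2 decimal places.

Implied spending multiplier k = ΔY/ΔG = 4,733.3/568 ≈ 8.3333.
Since k = 1/(1 − MPC), MPC = 1 − 1/k = 1 − ΔG/ΔY = 1 − 568/4,733.3 ≈ 0.88.
MPS = 1 − MPC = 0.12.

0.12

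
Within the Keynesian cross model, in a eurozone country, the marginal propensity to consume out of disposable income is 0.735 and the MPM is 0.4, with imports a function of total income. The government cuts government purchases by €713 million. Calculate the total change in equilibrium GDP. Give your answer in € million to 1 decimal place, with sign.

Government-spending multiplier = 1/(1 − c + m) = 1/(1 − 0.735 + 0.4) = 1/0.665 ≈ 1.504.
ΔY = k × ΔG = (−€713 million) / 0.665 ≈ −€1,072.2 million.

−€1,072.2 million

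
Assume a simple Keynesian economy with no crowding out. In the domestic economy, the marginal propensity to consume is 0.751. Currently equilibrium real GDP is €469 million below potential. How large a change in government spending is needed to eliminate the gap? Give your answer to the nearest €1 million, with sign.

+€117 million

Spending multiplier = 1/(1 − MPC) = 1/(1 − 0.751) = 1/0.249 ≈ 4.016.
Need ΔY = +€469 million, so ΔG = ΔY/k = (+€469 million) × 0.249 ≈ +€117 million.
The government should increase government spending by €117 million.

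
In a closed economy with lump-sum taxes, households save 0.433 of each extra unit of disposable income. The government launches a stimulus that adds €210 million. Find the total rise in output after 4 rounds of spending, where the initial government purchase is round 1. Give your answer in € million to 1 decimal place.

MPC = 1 − MPS = 1 − 0.433 = 0.567.
Round 1 adds ΔG = €210 million; each later round is MPC = 0.567 times the previous.
After 4 rounds: 210 + 119.07 + 67.51269 + 38.27969523 = ΔG·(1 − c^4)/(1 − c) = 210 × (1 − 0.103355177121)/0.433 ≈ €434.9 million.

€434.9 million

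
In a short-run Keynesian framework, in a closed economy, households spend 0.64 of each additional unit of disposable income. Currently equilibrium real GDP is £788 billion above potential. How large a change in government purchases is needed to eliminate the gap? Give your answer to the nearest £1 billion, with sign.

Spending multiplier = 1/(1 − MPC) = 1/(1 − 0.64) = 1/0.36 ≈ 2.778.
Need ΔY = −£788 billion, so ΔG = ΔY/k = (−£788 billion) × 0.36 ≈ −£284 billion.
The government should cut government purchases by £284 billion.

−£284 billion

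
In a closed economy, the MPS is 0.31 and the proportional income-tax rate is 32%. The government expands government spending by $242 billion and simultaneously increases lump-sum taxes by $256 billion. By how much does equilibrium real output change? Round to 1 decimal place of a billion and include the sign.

+$123.1 billion

MPC = 1 − MPS = 1 − 0.31 = 0.69.
Expenditure multiplier = 1/(1 − c(1−t)) = 1/(1 − 0.69×0.68) = 1/0.5308 ≈ 1.884.
ΔG contributes k·ΔG = (+$242 billion) / 0.5308 ≈ +$455.9 billion.
ΔT of +$256 billion changes first-round spending by −c·ΔT = −$176.64 billion, contributing k·(−c·ΔT) = (−$176.64 billion) / 0.5308 ≈ −$332.8 billion.
Net ΔY = k(ΔG − c·ΔT) = (+$65.36 billion) / 0.5308 ≈ +$123.1 billion.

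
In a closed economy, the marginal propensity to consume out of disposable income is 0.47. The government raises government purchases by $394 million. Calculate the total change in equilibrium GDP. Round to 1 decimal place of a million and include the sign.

Spending multiplier = 1/(1 − MPC) = 1/(1 − 0.47) = 1/0.53 ≈ 1.887.
ΔY = k × ΔG = (+$394 million) / 0.53 ≈ +$743.4 million.

+$743.4 million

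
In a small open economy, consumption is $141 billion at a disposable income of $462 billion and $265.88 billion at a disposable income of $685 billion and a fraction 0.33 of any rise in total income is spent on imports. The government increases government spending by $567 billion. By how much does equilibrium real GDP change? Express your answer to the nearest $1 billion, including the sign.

+$736 billion

MPC = ΔC/ΔYd = (265.88 − 141)/(685 − 462) = 124.88/223 = 0.56.
Government-spending multiplier = 1/(1 − c + m) = 1/(1 − 0.56 + 0.33) = 1/0.77 ≈ 1.299.
ΔY = k × ΔG = (+$567 billion) / 0.77 ≈ +$736 billion.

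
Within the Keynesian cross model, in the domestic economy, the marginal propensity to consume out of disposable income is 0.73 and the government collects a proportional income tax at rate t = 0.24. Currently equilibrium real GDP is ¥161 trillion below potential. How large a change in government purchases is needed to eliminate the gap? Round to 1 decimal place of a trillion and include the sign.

+¥71.7 trillion

Spending multiplier = 1/(1 − c(1−t)) = 1/(1 − 0.73×0.76) = 1/0.4452 ≈ 2.246.
Need ΔY = +¥161 trillion, so ΔG = ΔY/k = (+¥161 trillion) × 0.4452 ≈ +¥71.7 trillion.
The government should increase government purchases by ¥71.7 trillion.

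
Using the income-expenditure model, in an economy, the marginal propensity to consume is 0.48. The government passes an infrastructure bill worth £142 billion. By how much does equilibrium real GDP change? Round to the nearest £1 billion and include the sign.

+£273 billion

Expenditure multiplier = 1/(1 − MPC) = 1/(1 − 0.48) = 1/0.52 ≈ 1.923.
ΔY = k × ΔG = (+£142 billion) / 0.52 ≈ +£273 billion.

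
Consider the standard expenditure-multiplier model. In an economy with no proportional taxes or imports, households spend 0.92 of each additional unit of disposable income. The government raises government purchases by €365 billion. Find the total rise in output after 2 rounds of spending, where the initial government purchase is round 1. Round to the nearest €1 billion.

€701 billion

Round 1 adds ΔG = €365 billion; each later round is MPC = 0.92 times the previous.
After 2 rounds: 365 + 335.8 = ΔG·(1 − c^2)/(1 − c) = 365 × (1 − 0.8464)/0.08 ≈ €701 billion.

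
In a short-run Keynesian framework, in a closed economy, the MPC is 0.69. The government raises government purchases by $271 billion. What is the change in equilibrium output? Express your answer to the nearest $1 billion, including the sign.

Expenditure multiplier = 1/(1 − MPC) = 1/(1 − 0.69) = 1/0.31 ≈ 3.226.
ΔY = k × ΔG = (+$271 billion) / 0.31 ≈ +$874 billion.

+$874 billion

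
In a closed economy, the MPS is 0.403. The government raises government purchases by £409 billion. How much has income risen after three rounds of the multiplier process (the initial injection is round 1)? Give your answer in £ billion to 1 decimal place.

£798.9 billion

MPC = 1 − MPS = 1 − 0.403 = 0.597.
Round 1 adds ΔG = £409 billion; each later round is MPC = 0.597 times the previous.
After 3 rounds: 409 + 244.173 + 145.771281 = ΔG·(1 − c^3)/(1 − c) = 409 × (1 − 0.212776173)/0.403 ≈ £798.9 billion.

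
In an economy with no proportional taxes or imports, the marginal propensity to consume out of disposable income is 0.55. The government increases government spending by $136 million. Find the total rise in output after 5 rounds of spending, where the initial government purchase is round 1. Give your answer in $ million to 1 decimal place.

$287.0 million

Round 1 adds ΔG = $136 million; each later round is MPC = 0.55 times the previous.
After 5 rounds: 136 + 74.8 + 41.14 + 22.627 + 12.44485 = ΔG·(1 − c^5)/(1 − c) = 136 × (1 − 0.0503284375)/0.45 ≈ $287 million.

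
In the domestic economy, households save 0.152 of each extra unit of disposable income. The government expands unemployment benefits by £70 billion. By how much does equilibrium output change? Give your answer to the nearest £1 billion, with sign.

MPC = 1 − MPS = 1 − 0.152 = 0.848.
The transfer change shifts disposable income by +£70 billion, so first-round consumption changes by c·ΔTR = 0.848 × (+£70 billion) = +£59.36 billion.
Expenditure multiplier = 1/(1 − MPC) = 1/(1 − 0.848) = 1/0.152 ≈ 6.579.
The transfer multiplier is c × k ≈ 5.579, so ΔY = k × (c·ΔTR) = (+£59.36 billion) / 0.152 ≈ +£391 billion.

+£391 billion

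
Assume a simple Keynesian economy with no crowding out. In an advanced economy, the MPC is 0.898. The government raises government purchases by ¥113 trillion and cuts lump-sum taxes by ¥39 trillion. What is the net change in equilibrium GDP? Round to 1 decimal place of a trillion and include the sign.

+¥1,451.2 trillion

Expenditure multiplier = 1/(1 − MPC) = 1/(1 − 0.898) = 1/0.102 ≈ 9.804.
ΔG contributes k·ΔG = (+¥113 trillion) / 0.102 ≈ +¥1,107.8 trillion.
ΔT of −¥39 trillion changes first-round spending by −c·ΔT = +¥35.022 trillion, contributing k·(−c·ΔT) = (+¥35.022 trillion) / 0.102 ≈ +¥343.4 trillion.
Net ΔY = k(ΔG − c·ΔT) = (+¥148.022 trillion) / 0.102 ≈ +¥1,451.2 trillion.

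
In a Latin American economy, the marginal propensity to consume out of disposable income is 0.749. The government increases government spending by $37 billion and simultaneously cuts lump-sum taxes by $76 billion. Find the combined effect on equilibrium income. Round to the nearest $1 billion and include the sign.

Expenditure multiplier = 1/(1 − MPC) = 1/(1 − 0.749) = 1/0.251 ≈ 3.984.
ΔG contributes k·ΔG = (+$37 billion) / 0.251 ≈ +$147.4 billion.
ΔT of −$76 billion changes first-round spending by −c·ΔT = +$56.924 billion, contributing k·(−c·ΔT) = (+$56.924 billion) / 0.251 ≈ +$226.8 billion.
Net ΔY = k(ΔG − c·ΔT) = (+$93.924 billion) / 0.251 ≈ +$374 billion.

+$374 billion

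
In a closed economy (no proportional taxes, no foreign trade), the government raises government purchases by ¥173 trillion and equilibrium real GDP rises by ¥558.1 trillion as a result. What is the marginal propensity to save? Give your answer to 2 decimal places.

Implied spending multiplier k = ΔY/ΔG = 558.1/173 ≈ 3.226.
Since k = 1/(1 − MPC), MPC = 1 − 1/k = 1 − ΔG/ΔY = 1 − 173/558.1 ≈ 0.69.
MPS = 1 − MPC = 0.31.

0.31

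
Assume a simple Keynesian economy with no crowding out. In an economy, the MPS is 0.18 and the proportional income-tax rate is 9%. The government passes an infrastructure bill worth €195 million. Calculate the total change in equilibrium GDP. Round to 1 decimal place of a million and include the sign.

MPC = 1 − MPS = 1 − 0.18 = 0.82.
Expenditure multiplier = 1/(1 − c(1−t)) = 1/(1 − 0.82×0.91) = 1/0.2538 ≈ 3.94.
ΔY = k × ΔG = (+€195 million) / 0.2538 ≈ +€768.3 million.

+€768.3 million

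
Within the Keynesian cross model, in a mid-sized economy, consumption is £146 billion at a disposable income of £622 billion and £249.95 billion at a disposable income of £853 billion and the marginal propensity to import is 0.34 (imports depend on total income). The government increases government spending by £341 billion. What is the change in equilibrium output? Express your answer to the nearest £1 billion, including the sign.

+£383 billion

MPC = ΔC/ΔYd = (249.95 − 146)/(853 − 622) = 103.95/231 = 0.45.
Government-spending multiplier = 1/(1 − c + m) = 1/(1 − 0.45 + 0.34) = 1/0.89 ≈ 1.124.
ΔY = k × ΔG = (+£341 billion) / 0.89 ≈ +£383 billion.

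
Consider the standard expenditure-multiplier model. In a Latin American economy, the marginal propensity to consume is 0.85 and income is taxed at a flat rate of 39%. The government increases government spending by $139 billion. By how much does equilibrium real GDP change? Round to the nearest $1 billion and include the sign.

Spending multiplier = 1/(1 − c(1−t)) = 1/(1 − 0.85×0.61) = 1/0.4815 ≈ 2.077.
ΔY = k × ΔG = (+$139 billion) / 0.4815 ≈ +$289 billion.

+$289 billion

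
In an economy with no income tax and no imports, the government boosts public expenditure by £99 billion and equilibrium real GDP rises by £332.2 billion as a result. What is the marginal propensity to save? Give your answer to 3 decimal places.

0.298

Implied spending multiplier k = ΔY/ΔG = 332.2/99 ≈ 3.3556.
Since k = 1/(1 − MPC), MPC = 1 − 1/k = 1 − ΔG/ΔY = 1 − 99/332.2 ≈ 0.702.
MPS = 1 − MPC = 0.298.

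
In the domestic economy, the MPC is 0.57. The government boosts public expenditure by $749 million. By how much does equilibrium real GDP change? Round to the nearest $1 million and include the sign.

Government-spending multiplier = 1/(1 − MPC) = 1/(1 − 0.57) = 1/0.43 ≈ 2.326.
ΔY = k × ΔG = (+$749 million) / 0.43 ≈ +$1,742 million.

+$1,742 million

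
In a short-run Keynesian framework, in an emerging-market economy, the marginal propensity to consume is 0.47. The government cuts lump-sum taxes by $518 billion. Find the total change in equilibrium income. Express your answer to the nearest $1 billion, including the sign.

+$459 billion

A lump-sum tax change of −$518 billion shifts disposable income by +$518 billion; first-round consumption changes by −c × ΔT = −0.47 × (−$518 billion) = +$243.46 billion.
Expenditure multiplier = 1/(1 − MPC) = 1/(1 − 0.47) = 1/0.53 ≈ 1.887.
The tax multiplier is −c × k ≈ −0.887, so ΔY = k × (−c·ΔT) = (+$243.46 billion) / 0.53 ≈ +$459 billion.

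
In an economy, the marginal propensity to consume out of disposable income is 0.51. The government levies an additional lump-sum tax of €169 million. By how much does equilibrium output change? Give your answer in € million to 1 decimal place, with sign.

A lump-sum tax change of +€169 million shifts disposable income by −€169 million; first-round consumption changes by −c × ΔT = −0.51 × (+€169 million) = −€86.19 million.
Expenditure multiplier = 1/(1 − MPC) = 1/(1 − 0.51) = 1/0.49 ≈ 2.041.
The tax multiplier is −c × k ≈ −1.041, so ΔY = k × (−c·ΔT) = (−€86.19 million) / 0.49 ≈ −€175.9 million.

−€175.9 million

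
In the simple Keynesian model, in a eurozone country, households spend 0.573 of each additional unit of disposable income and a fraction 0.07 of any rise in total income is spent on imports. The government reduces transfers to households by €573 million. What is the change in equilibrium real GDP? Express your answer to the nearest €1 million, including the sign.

The transfer change shifts disposable income by −€573 million, so first-round consumption changes by c·ΔTR = 0.573 × (−€573 million) = −€328.329 million.
Expenditure multiplier = 1/(1 − c + m) = 1/(1 − 0.573 + 0.07) = 1/0.497 ≈ 2.012.
The transfer multiplier is c × k ≈ 1.153, so ΔY = k × (c·ΔTR) = (−€328.329 million) / 0.497 ≈ −€661 million.

−€661 million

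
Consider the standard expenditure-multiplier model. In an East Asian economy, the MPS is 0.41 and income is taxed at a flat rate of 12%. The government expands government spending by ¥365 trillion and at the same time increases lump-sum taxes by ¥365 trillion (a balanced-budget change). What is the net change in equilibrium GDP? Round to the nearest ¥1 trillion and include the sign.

+¥311 trillion

MPC = 1 − MPS = 1 − 0.41 = 0.59.
Expenditure multiplier = 1/(1 − c(1−t)) = 1/(1 − 0.59×0.88) = 1/0.4808 ≈ 2.08.
ΔG contributes k·ΔG = (+¥365 trillion) / 0.4808 ≈ +¥759.2 trillion.
ΔT of +¥365 trillion changes first-round spending by −c·ΔT = −¥215.35 trillion, contributing k·(−c·ΔT) = (−¥215.35 trillion) / 0.4808 ≈ −¥447.9 trillion.
Net ΔY = k(ΔG − c·ΔT) = (+¥149.65 trillion) / 0.4808 ≈ +¥311 trillion.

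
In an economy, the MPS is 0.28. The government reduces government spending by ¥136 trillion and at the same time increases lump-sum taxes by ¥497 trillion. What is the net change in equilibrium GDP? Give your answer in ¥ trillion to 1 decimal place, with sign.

−¥1,763.7 trillion

MPC = 1 − MPS = 1 − 0.28 = 0.72.
Expenditure multiplier = 1/(1 − MPC) = 1/(1 − 0.72) = 1/0.28 ≈ 3.571.
ΔG contributes k·ΔG = (−¥136 trillion) / 0.28 ≈ −¥485.7 trillion.
ΔT of +¥497 trillion changes first-round spending by −c·ΔT = −¥357.84 trillion, contributing k·(−c·ΔT) = (−¥357.84 trillion) / 0.28 = −¥1,278 trillion.
Net ΔY = k(ΔG − c·ΔT) = (−¥493.84 trillion) / 0.28 ≈ −¥1,763.7 trillion.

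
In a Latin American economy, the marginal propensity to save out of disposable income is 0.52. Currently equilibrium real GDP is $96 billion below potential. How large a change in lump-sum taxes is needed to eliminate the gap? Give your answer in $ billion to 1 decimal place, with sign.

−$104.0 billion

MPC = 1 − MPS = 1 − 0.52 = 0.48.
Spending multiplier = 1/(1 − MPC) = 1/(1 − 0.48) = 1/0.52 ≈ 1.923.
Tax multiplier = −c·k = −0.48/0.52 ≈ −0.923. Need ΔY = +$96 billion, so ΔT = ΔY/(−c·k) = −(+$96 billion) × 0.52 / 0.48 = −$104 billion.
The government should cut lump-sum taxes by $104 billion.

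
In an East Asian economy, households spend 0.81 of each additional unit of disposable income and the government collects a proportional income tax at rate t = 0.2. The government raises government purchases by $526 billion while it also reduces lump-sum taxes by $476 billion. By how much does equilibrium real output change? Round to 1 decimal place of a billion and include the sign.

+$2,589.7 billion

Expenditure multiplier = 1/(1 − c(1−t)) = 1/(1 − 0.81×0.8) = 1/0.352 ≈ 2.841.
ΔG contributes k·ΔG = (+$526 billion) / 0.352 ≈ +$1,494.3 billion.
ΔT of −$476 billion changes first-round spending by −c·ΔT = +$385.56 billion, contributing k·(−c·ΔT) = (+$385.56 billion) / 0.352 ≈ +$1,095.3 billion.
Net ΔY = k(ΔG − c·ΔT) = (+$911.56 billion) / 0.352 ≈ +$2,589.7 billion.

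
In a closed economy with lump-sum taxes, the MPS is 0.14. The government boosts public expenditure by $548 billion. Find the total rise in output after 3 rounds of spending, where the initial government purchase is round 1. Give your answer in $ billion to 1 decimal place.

MPC = 1 − MPS = 1 − 0.14 = 0.86.
Round 1 adds ΔG = $548 billion; each later round is MPC = 0.86 times the previous.
After 3 rounds: 548 + 471.28 + 405.3008 = ΔG·(1 − c^3)/(1 − c) = 548 × (1 − 0.636056)/0.14 ≈ $1,424.6 billion.

$1,424.6 billion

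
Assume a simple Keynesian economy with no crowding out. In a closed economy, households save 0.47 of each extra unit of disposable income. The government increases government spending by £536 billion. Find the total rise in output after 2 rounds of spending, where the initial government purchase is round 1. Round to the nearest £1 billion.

£820 billion

MPC = 1 − MPS = 1 − 0.47 = 0.53.
Round 1 adds ΔG = £536 billion; each later round is MPC = 0.53 times the previous.
After 2 rounds: 536 + 284.08 = ΔG·(1 − c^2)/(1 − c) = 536 × (1 − 0.2809)/0.47 ≈ £820 billion.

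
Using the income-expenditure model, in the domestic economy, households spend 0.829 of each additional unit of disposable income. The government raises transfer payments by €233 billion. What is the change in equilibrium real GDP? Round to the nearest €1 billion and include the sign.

+€1,130 billion

The transfer change shifts disposable income by +€233 billion, so first-round consumption changes by c·ΔTR = 0.829 × (+€233 billion) = +€193.157 billion.
Expenditure multiplier = 1/(1 − MPC) = 1/(1 − 0.829) = 1/0.171 ≈ 5.848.
The transfer multiplier is c × k ≈ 4.848, so ΔY = k × (c·ΔTR) = (+€193.157 billion) / 0.171 ≈ +€1,130 billion.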